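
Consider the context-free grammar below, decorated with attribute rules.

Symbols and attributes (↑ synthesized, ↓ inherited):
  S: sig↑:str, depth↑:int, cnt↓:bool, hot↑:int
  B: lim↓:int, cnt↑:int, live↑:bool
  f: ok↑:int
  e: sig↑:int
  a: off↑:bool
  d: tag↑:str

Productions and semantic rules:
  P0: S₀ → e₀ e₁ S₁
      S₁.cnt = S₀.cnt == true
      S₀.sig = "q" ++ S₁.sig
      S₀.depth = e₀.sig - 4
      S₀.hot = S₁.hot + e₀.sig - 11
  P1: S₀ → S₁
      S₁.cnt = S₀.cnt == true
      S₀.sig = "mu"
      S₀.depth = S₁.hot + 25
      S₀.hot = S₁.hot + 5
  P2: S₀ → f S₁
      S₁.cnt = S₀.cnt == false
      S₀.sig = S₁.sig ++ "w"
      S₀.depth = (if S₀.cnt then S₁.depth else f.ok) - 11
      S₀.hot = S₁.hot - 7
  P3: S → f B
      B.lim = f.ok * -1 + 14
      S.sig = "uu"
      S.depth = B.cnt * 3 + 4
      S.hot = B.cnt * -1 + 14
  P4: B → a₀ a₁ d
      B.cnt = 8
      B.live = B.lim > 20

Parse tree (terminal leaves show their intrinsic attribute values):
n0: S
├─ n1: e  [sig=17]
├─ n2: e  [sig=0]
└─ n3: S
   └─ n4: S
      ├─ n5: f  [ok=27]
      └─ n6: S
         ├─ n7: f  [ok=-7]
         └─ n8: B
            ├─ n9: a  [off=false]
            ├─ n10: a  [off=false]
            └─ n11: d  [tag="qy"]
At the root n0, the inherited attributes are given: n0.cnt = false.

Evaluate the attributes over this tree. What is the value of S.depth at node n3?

1. n0.cnt = false  [given at root]
2. n1.sig = 17  [terminal]
3. n2.sig = 0  [terminal]
4. n3.cnt = false  [S₀.cnt == true]
5. n4.cnt = false  [S₀.cnt == true]
6. n5.ok = 27  [terminal]
7. n6.cnt = true  [S₀.cnt == false]
8. n7.ok = -7  [terminal]
9. n8.lim = 21  [f.ok * -1 + 14]
10. n9.off = false  [terminal]
11. n10.off = false  [terminal]
12. n11.tag = "qy"  [terminal]
13. n8.cnt = 8  [8]
14. n8.live = true  [B.lim > 20]
15. n6.sig = "uu"  ["uu"]
16. n6.depth = 28  [B.cnt * 3 + 4]
17. n6.hot = 6  [B.cnt * -1 + 14]
18. n4.sig = "uuw"  [S₁.sig ++ "w"]
19. n4.depth = 16  [(if S₀.cnt then S₁.depth else f.ok) - 11]
20. n4.hot = -1  [S₁.hot - 7]
21. n3.sig = "mu"  ["mu"]
22. n3.depth = 24  [S₁.hot + 25]
23. n3.hot = 4  [S₁.hot + 5]
24. n0.sig = "qmu"  ["q" ++ S₁.sig]
25. n0.depth = 13  [e₀.sig - 4]
26. n0.hot = 10  [S₁.hot + e₀.sig - 11]

24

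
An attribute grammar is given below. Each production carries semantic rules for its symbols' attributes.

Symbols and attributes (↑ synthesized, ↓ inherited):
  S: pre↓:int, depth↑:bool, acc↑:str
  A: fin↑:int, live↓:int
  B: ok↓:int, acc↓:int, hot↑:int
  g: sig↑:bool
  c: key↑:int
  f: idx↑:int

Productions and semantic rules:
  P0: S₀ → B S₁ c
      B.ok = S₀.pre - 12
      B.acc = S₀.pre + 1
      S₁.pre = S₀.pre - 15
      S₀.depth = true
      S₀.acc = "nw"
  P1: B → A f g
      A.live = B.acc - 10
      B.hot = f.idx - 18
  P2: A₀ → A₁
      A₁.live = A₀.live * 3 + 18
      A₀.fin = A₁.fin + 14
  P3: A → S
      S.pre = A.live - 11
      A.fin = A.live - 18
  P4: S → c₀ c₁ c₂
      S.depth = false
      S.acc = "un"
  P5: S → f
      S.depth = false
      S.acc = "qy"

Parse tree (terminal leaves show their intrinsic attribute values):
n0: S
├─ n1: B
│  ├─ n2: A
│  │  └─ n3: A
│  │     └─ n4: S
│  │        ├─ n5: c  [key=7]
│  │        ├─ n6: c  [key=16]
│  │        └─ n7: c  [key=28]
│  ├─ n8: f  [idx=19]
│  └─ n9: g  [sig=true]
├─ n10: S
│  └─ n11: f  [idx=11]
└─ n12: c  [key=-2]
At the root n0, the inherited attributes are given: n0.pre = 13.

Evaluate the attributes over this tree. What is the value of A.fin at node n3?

12

1. n0.pre = 13  [given at root]
2. n1.ok = 1  [S₀.pre - 12]
3. n1.acc = 14  [S₀.pre + 1]
4. n2.live = 4  [B.acc - 10]
5. n3.live = 30  [A₀.live * 3 + 18]
6. n4.pre = 19  [A.live - 11]
7. n5.key = 7  [terminal]
8. n6.key = 16  [terminal]
9. n7.key = 28  [terminal]
10. n4.depth = false  [false]
11. n4.acc = "un"  ["un"]
12. n3.fin = 12  [A.live - 18]
13. n2.fin = 26  [A₁.fin + 14]
14. n8.idx = 19  [terminal]
15. n9.sig = true  [terminal]
16. n1.hot = 1  [f.idx - 18]
17. n10.pre = -2  [S₀.pre - 15]
18. n11.idx = 11  [terminal]
19. n10.depth = false  [false]
20. n10.acc = "qy"  ["qy"]
21. n12.key = -2  [terminal]
22. n0.depth = true  [true]
23. n0.acc = "nw"  ["nw"]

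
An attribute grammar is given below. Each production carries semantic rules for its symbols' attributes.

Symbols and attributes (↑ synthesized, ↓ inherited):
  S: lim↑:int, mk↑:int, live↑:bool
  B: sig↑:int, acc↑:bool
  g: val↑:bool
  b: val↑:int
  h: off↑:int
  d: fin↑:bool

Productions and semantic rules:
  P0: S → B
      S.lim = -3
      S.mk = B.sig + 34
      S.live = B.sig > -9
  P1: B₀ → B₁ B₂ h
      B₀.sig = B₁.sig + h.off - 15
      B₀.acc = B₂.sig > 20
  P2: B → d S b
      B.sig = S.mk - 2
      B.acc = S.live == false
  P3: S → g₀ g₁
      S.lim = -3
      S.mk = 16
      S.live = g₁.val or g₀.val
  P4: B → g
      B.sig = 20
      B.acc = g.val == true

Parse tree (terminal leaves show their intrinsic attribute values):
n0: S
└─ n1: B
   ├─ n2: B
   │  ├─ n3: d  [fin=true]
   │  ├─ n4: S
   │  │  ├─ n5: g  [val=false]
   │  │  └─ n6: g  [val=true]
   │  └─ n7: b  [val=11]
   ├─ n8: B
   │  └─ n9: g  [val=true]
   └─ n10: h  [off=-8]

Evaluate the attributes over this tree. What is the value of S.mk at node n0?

1. n3.fin = true  [terminal]
2. n5.val = false  [terminal]
3. n6.val = true  [terminal]
4. n4.lim = -3  [-3]
5. n4.mk = 16  [16]
6. n4.live = true  [g₁.val or g₀.val]
7. n7.val = 11  [terminal]
8. n2.sig = 14  [S.mk - 2]
9. n2.acc = false  [S.live == false]
10. n9.val = true  [terminal]
11. n8.sig = 20  [20]
12. n8.acc = true  [g.val == true]
13. n10.off = -8  [terminal]
14. n1.sig = -9  [B₁.sig + h.off - 15]
15. n1.acc = false  [B₂.sig > 20]
16. n0.lim = -3  [-3]
17. n0.mk = 25  [B.sig + 34]
18. n0.live = false  [B.sig > -9]

25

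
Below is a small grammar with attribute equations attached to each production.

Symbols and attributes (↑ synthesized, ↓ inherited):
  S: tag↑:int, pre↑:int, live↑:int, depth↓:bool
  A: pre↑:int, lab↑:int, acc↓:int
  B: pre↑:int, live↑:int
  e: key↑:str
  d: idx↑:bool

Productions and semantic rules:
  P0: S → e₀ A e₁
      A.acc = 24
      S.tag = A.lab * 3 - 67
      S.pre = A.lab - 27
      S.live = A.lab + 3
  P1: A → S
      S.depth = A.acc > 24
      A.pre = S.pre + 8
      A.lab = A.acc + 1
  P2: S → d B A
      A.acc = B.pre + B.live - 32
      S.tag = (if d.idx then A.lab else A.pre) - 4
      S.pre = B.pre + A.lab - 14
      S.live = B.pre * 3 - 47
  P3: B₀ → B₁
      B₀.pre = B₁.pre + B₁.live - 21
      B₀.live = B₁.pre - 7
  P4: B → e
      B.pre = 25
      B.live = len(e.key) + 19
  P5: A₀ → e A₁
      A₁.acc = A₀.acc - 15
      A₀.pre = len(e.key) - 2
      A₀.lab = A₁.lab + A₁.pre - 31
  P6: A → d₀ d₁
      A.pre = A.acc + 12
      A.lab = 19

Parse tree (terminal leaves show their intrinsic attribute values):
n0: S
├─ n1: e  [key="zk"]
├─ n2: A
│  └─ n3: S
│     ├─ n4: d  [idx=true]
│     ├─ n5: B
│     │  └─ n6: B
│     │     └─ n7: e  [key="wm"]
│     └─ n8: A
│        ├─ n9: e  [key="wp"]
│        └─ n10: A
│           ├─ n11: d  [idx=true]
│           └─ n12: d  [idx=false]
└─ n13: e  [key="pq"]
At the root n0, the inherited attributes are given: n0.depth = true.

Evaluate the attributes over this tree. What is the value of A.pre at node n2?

15

1. n0.depth = true  [given at root]
2. n1.key = "zk"  [terminal]
3. n2.acc = 24  [24]
4. n3.depth = false  [A.acc > 24]
5. n4.idx = true  [terminal]
6. n7.key = "wm"  [terminal]
7. n6.pre = 25  [25]
8. n6.live = 21  [len(e.key) + 19]
9. n5.pre = 25  [B₁.pre + B₁.live - 21]
10. n5.live = 18  [B₁.pre - 7]
11. n8.acc = 11  [B.pre + B.live - 32]
12. n9.key = "wp"  [terminal]
13. n10.acc = -4  [A₀.acc - 15]
14. n11.idx = true  [terminal]
15. n12.idx = false  [terminal]
16. n10.pre = 8  [A.acc + 12]
17. n10.lab = 19  [19]
18. n8.pre = 0  [len(e.key) - 2]
19. n8.lab = -4  [A₁.lab + A₁.pre - 31]
20. n3.tag = -8  [(if d.idx then A.lab else A.pre) - 4]
21. n3.pre = 7  [B.pre + A.lab - 14]
22. n3.live = 28  [B.pre * 3 - 47]
23. n2.pre = 15  [S.pre + 8]
24. n2.lab = 25  [A.acc + 1]
25. n13.key = "pq"  [terminal]
26. n0.tag = 8  [A.lab * 3 - 67]
27. n0.pre = -2  [A.lab - 27]
28. n0.live = 28  [A.lab + 3]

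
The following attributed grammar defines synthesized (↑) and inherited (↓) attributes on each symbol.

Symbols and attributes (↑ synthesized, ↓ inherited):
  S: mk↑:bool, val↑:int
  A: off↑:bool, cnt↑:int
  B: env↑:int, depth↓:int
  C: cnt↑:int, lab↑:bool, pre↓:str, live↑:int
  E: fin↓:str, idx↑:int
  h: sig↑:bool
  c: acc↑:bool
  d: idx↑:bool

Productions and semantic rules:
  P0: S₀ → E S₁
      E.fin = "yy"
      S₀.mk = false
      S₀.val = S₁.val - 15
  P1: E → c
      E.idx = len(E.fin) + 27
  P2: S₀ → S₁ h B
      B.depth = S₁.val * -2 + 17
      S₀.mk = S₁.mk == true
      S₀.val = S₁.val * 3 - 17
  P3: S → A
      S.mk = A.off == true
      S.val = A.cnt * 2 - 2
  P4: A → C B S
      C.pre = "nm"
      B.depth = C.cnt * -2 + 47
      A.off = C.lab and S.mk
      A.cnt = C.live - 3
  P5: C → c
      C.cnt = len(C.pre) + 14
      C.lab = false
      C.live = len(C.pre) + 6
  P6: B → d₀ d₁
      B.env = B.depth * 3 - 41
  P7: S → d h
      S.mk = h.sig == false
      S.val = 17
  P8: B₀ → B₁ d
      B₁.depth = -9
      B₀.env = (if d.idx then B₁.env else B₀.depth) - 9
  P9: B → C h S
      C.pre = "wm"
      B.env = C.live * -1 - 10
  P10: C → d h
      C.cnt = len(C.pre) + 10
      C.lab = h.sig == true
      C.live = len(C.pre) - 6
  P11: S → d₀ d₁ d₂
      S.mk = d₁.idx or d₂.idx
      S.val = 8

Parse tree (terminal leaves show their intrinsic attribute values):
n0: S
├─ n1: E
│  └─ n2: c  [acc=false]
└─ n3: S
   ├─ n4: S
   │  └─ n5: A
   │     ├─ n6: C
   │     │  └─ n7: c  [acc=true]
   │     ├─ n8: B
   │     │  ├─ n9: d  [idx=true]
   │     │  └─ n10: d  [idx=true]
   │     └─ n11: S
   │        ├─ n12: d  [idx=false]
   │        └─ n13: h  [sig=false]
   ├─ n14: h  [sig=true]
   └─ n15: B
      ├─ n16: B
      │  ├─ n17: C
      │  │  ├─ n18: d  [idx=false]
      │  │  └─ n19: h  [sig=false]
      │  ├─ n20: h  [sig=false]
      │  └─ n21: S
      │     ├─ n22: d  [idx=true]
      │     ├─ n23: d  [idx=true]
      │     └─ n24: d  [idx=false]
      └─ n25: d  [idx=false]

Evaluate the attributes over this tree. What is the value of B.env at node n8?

1. n1.fin = "yy"  ["yy"]
2. n2.acc = false  [terminal]
3. n1.idx = 29  [len(E.fin) + 27]
4. n6.pre = "nm"  ["nm"]
5. n7.acc = true  [terminal]
6. n6.cnt = 16  [len(C.pre) + 14]
7. n6.lab = false  [false]
8. n6.live = 8  [len(C.pre) + 6]
9. n8.depth = 15  [C.cnt * -2 + 47]
10. n9.idx = true  [terminal]
11. n10.idx = true  [terminal]
12. n8.env = 4  [B.depth * 3 - 41]
13. n12.idx = false  [terminal]
14. n13.sig = false  [terminal]
15. n11.mk = true  [h.sig == false]
16. n11.val = 17  [17]
17. n5.off = false  [C.lab and S.mk]
18. n5.cnt = 5  [C.live - 3]
19. n4.mk = false  [A.off == true]
20. n4.val = 8  [A.cnt * 2 - 2]
21. n14.sig = true  [terminal]
22. n15.depth = 1  [S₁.val * -2 + 17]
23. n16.depth = -9  [-9]
24. n17.pre = "wm"  ["wm"]
25. n18.idx = false  [terminal]
26. n19.sig = false  [terminal]
27. n17.cnt = 12  [len(C.pre) + 10]
28. n17.lab = false  [h.sig == true]
29. n17.live = -4  [len(C.pre) - 6]
30. n20.sig = false  [terminal]
31. n22.idx = true  [terminal]
32. n23.idx = true  [terminal]
33. n24.idx = false  [terminal]
34. n21.mk = true  [d₁.idx or d₂.idx]
35. n21.val = 8  [8]
36. n16.env = -6  [C.live * -1 - 10]
37. n25.idx = false  [terminal]
38. n15.env = -8  [(if d.idx then B₁.env else B₀.depth) - 9]
39. n3.mk = false  [S₁.mk == true]
40. n3.val = 7  [S₁.val * 3 - 17]
41. n0.mk = false  [false]
42. n0.val = -8  [S₁.val - 15]

4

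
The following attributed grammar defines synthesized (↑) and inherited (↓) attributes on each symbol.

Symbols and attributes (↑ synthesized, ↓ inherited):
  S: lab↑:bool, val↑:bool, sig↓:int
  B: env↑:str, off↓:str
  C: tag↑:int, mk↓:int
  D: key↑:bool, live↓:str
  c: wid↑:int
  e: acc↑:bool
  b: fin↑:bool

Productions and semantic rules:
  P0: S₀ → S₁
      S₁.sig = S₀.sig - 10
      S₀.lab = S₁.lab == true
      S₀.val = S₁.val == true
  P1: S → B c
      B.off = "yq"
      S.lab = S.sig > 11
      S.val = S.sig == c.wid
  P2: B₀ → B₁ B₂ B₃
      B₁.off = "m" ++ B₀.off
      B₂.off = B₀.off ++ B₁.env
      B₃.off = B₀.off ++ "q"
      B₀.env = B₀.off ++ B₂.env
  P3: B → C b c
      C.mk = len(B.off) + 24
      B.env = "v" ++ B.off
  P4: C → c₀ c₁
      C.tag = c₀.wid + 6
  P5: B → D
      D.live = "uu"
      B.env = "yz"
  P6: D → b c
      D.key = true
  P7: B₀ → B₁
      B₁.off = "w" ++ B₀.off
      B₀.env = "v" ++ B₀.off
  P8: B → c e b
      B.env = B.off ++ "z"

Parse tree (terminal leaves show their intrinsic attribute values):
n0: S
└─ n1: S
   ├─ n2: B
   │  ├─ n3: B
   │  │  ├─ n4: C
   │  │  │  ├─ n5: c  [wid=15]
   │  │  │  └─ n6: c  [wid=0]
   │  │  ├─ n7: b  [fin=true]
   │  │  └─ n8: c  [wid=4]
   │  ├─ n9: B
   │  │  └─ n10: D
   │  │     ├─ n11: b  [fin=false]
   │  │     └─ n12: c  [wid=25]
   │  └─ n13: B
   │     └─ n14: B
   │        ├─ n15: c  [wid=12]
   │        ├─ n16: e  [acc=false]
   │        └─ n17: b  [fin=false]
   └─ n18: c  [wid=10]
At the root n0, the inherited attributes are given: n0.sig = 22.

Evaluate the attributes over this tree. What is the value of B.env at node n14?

"wyqqz"

1. n0.sig = 22  [given at root]
2. n1.sig = 12  [S₀.sig - 10]
3. n2.off = "yq"  ["yq"]
4. n3.off = "myq"  ["m" ++ B₀.off]
5. n4.mk = 27  [len(B.off) + 24]
6. n5.wid = 15  [terminal]
7. n6.wid = 0  [terminal]
8. n4.tag = 21  [c₀.wid + 6]
9. n7.fin = true  [terminal]
10. n8.wid = 4  [terminal]
11. n3.env = "vmyq"  ["v" ++ B.off]
12. n9.off = "yqvmyq"  [B₀.off ++ B₁.env]
13. n10.live = "uu"  ["uu"]
14. n11.fin = false  [terminal]
15. n12.wid = 25  [terminal]
16. n10.key = true  [true]
17. n9.env = "yz"  ["yz"]
18. n13.off = "yqq"  [B₀.off ++ "q"]
19. n14.off = "wyqq"  ["w" ++ B₀.off]
20. n15.wid = 12  [terminal]
21. n16.acc = false  [terminal]
22. n17.fin = false  [terminal]
23. n14.env = "wyqqz"  [B.off ++ "z"]
24. n13.env = "vyqq"  ["v" ++ B₀.off]
25. n2.env = "yqyz"  [B₀.off ++ B₂.env]
26. n18.wid = 10  [terminal]
27. n1.lab = true  [S.sig > 11]
28. n1.val = false  [S.sig == c.wid]
29. n0.lab = true  [S₁.lab == true]
30. n0.val = false  [S₁.val == true]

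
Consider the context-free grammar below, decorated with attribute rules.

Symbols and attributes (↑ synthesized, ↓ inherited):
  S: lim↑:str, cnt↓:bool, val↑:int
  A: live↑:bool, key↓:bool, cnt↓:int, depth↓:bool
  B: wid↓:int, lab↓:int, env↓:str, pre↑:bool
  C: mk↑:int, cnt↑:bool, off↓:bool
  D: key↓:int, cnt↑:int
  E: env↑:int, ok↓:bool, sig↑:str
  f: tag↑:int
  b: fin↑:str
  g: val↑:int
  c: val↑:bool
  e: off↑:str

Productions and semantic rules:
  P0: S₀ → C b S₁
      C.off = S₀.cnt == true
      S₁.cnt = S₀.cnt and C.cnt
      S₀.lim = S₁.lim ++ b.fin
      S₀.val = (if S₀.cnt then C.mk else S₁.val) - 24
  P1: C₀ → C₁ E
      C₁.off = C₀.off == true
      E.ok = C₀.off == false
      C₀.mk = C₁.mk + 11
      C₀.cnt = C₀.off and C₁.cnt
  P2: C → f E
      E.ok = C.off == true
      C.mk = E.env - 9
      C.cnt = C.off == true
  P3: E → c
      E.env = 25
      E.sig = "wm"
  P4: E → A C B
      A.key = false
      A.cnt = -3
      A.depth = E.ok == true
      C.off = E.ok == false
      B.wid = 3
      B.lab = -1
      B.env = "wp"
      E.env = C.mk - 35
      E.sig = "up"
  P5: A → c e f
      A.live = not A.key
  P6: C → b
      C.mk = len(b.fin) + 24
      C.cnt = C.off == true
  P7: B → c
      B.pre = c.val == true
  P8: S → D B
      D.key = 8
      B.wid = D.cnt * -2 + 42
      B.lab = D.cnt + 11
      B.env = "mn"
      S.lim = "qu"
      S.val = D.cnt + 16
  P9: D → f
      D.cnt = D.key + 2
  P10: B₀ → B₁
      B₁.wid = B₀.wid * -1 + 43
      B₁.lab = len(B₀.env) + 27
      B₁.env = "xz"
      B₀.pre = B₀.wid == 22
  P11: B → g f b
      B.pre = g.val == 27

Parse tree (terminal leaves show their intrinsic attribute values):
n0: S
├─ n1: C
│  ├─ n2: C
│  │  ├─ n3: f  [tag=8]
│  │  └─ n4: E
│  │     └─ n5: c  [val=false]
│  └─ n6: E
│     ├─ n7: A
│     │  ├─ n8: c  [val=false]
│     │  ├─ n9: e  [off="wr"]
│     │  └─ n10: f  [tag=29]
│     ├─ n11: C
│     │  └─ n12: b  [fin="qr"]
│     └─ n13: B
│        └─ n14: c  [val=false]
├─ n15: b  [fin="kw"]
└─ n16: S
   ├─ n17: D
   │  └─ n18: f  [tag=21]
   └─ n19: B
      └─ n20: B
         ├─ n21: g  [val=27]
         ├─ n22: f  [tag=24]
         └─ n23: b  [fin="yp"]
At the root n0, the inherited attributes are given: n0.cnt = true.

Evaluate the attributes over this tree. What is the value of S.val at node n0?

1. n0.cnt = true  [given at root]
2. n1.off = true  [S₀.cnt == true]
3. n2.off = true  [C₀.off == true]
4. n3.tag = 8  [terminal]
5. n4.ok = true  [C.off == true]
6. n5.val = false  [terminal]
7. n4.env = 25  [25]
8. n4.sig = "wm"  ["wm"]
9. n2.mk = 16  [E.env - 9]
10. n2.cnt = true  [C.off == true]
11. n6.ok = false  [C₀.off == false]
12. n7.key = false  [false]
13. n7.cnt = -3  [-3]
14. n7.depth = false  [E.ok == true]
15. n8.val = false  [terminal]
16. n9.off = "wr"  [terminal]
17. n10.tag = 29  [terminal]
18. n7.live = true  [not A.key]
19. n11.off = true  [E.ok == false]
20. n12.fin = "qr"  [terminal]
21. n11.mk = 26  [len(b.fin) + 24]
22. n11.cnt = true  [C.off == true]
23. n13.wid = 3  [3]
24. n13.lab = -1  [-1]
25. n13.env = "wp"  ["wp"]
26. n14.val = false  [terminal]
27. n13.pre = false  [c.val == true]
28. n6.env = -9  [C.mk - 35]
29. n6.sig = "up"  ["up"]
30. n1.mk = 27  [C₁.mk + 11]
31. n1.cnt = true  [C₀.off and C₁.cnt]
32. n15.fin = "kw"  [terminal]
33. n16.cnt = true  [S₀.cnt and C.cnt]
34. n17.key = 8  [8]
35. n18.tag = 21  [terminal]
36. n17.cnt = 10  [D.key + 2]
37. n19.wid = 22  [D.cnt * -2 + 42]
38. n19.lab = 21  [D.cnt + 11]
39. n19.env = "mn"  ["mn"]
40. n20.wid = 21  [B₀.wid * -1 + 43]
41. n20.lab = 29  [len(B₀.env) + 27]
42. n20.env = "xz"  ["xz"]
43. n21.val = 27  [terminal]
44. n22.tag = 24  [terminal]
45. n23.fin = "yp"  [terminal]
46. n20.pre = true  [g.val == 27]
47. n19.pre = true  [B₀.wid == 22]
48. n16.lim = "qu"  ["qu"]
49. n16.val = 26  [D.cnt + 16]
50. n0.lim = "qukw"  [S₁.lim ++ b.fin]
51. n0.val = 3  [(if S₀.cnt then C.mk else S₁.val) - 24]

3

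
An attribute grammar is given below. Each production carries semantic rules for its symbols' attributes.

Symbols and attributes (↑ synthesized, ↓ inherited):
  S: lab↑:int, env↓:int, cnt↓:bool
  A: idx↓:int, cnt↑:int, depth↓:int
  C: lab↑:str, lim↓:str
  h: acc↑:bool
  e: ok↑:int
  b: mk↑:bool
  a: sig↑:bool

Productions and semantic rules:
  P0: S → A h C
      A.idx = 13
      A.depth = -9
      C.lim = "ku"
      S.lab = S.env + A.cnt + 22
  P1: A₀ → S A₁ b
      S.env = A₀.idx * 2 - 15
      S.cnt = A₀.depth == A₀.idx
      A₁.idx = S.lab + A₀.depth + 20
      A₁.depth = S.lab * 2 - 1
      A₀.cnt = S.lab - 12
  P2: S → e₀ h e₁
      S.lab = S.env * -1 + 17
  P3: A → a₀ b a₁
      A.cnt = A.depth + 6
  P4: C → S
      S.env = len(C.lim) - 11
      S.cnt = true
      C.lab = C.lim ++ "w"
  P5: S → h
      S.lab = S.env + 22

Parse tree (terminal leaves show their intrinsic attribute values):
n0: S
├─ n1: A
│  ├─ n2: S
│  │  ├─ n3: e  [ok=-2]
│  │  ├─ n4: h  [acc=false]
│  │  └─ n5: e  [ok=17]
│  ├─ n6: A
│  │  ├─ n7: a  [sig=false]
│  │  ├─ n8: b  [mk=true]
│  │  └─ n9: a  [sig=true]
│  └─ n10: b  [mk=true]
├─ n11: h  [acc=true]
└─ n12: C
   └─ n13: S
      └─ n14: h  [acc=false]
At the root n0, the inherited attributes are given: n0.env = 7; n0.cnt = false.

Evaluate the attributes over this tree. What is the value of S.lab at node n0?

23

1. n0.env = 7  [given at root]
2. n0.cnt = false  [given at root]
3. n1.idx = 13  [13]
4. n1.depth = -9  [-9]
5. n2.env = 11  [A₀.idx * 2 - 15]
6. n2.cnt = false  [A₀.depth == A₀.idx]
7. n3.ok = -2  [terminal]
8. n4.acc = false  [terminal]
9. n5.ok = 17  [terminal]
10. n2.lab = 6  [S.env * -1 + 17]
11. n6.idx = 17  [S.lab + A₀.depth + 20]
12. n6.depth = 11  [S.lab * 2 - 1]
13. n7.sig = false  [terminal]
14. n8.mk = true  [terminal]
15. n9.sig = true  [terminal]
16. n6.cnt = 17  [A.depth + 6]
17. n10.mk = true  [terminal]
18. n1.cnt = -6  [S.lab - 12]
19. n11.acc = true  [terminal]
20. n12.lim = "ku"  ["ku"]
21. n13.env = -9  [len(C.lim) - 11]
22. n13.cnt = true  [true]
23. n14.acc = false  [terminal]
24. n13.lab = 13  [S.env + 22]
25. n12.lab = "kuw"  [C.lim ++ "w"]
26. n0.lab = 23  [S.env + A.cnt + 22]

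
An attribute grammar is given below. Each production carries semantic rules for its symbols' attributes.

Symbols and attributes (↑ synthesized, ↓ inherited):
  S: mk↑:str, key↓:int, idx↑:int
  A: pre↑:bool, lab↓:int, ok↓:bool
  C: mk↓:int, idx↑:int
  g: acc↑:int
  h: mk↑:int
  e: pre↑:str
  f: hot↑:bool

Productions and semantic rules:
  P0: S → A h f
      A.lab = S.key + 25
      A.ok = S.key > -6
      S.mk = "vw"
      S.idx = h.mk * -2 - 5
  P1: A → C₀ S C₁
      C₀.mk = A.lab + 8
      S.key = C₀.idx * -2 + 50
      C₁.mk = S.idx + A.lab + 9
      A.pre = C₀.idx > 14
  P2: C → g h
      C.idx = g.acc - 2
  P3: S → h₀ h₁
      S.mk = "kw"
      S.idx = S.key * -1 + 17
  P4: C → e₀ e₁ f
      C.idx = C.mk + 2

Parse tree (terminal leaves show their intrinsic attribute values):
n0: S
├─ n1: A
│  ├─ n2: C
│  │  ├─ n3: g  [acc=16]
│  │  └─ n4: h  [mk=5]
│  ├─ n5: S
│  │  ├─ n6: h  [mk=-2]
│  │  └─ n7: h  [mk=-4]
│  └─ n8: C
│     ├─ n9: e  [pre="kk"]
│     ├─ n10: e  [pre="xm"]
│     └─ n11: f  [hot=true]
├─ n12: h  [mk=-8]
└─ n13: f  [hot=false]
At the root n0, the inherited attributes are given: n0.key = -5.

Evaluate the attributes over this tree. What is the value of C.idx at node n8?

1. n0.key = -5  [given at root]
2. n1.lab = 20  [S.key + 25]
3. n1.ok = true  [S.key > -6]
4. n2.mk = 28  [A.lab + 8]
5. n3.acc = 16  [terminal]
6. n4.mk = 5  [terminal]
7. n2.idx = 14  [g.acc - 2]
8. n5.key = 22  [C₀.idx * -2 + 50]
9. n6.mk = -2  [terminal]
10. n7.mk = -4  [terminal]
11. n5.mk = "kw"  ["kw"]
12. n5.idx = -5  [S.key * -1 + 17]
13. n8.mk = 24  [S.idx + A.lab + 9]
14. n9.pre = "kk"  [terminal]
15. n10.pre = "xm"  [terminal]
16. n11.hot = true  [terminal]
17. n8.idx = 26  [C.mk + 2]
18. n1.pre = false  [C₀.idx > 14]
19. n12.mk = -8  [terminal]
20. n13.hot = false  [terminal]
21. n0.mk = "vw"  ["vw"]
22. n0.idx = 11  [h.mk * -2 - 5]

26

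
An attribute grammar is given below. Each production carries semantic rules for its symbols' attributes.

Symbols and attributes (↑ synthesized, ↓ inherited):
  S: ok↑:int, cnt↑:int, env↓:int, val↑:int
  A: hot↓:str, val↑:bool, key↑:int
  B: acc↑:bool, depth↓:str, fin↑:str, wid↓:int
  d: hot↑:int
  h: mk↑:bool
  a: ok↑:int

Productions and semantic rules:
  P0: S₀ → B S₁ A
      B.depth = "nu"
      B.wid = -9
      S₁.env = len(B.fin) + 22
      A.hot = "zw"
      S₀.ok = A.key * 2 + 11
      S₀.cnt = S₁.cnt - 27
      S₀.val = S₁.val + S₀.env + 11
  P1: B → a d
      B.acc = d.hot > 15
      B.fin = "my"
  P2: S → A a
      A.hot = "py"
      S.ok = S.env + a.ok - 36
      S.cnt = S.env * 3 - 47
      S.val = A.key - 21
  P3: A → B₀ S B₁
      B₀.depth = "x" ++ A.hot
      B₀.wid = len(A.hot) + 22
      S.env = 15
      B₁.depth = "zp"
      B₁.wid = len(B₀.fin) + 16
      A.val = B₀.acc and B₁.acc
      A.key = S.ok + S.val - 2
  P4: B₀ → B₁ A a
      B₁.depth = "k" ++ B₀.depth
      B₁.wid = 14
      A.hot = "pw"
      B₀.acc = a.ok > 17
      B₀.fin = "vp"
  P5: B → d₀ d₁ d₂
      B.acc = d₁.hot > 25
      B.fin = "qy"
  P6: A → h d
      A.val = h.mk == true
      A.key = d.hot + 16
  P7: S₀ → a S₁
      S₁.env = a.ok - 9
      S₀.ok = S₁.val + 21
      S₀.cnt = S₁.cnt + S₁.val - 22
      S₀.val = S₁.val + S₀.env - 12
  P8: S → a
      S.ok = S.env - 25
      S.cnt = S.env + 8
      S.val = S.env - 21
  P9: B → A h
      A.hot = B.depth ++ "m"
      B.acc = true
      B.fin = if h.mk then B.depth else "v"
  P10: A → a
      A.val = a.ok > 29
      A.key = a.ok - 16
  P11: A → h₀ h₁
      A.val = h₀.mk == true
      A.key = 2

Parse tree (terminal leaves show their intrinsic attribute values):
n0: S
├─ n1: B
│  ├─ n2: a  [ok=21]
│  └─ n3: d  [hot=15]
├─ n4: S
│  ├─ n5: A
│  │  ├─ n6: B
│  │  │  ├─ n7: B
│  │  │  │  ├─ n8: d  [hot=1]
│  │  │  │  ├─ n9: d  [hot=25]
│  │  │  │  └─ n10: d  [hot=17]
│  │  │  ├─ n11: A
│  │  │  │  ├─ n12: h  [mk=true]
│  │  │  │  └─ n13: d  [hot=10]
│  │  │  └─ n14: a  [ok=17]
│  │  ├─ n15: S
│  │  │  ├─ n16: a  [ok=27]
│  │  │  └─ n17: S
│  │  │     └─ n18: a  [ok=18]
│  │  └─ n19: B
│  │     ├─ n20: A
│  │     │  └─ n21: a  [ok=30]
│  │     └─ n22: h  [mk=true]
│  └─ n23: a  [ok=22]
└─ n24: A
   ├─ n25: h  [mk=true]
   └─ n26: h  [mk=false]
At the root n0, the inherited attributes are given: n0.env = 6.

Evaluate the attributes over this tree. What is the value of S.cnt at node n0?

-2

1. n0.env = 6  [given at root]
2. n1.depth = "nu"  ["nu"]
3. n1.wid = -9  [-9]
4. n2.ok = 21  [terminal]
5. n3.hot = 15  [terminal]
6. n1.acc = false  [d.hot > 15]
7. n1.fin = "my"  ["my"]
8. n4.env = 24  [len(B.fin) + 22]
9. n5.hot = "py"  ["py"]
10. n6.depth = "xpy"  ["x" ++ A.hot]
11. n6.wid = 24  [len(A.hot) + 22]
12. n7.depth = "kxpy"  ["k" ++ B₀.depth]
13. n7.wid = 14  [14]
14. n8.hot = 1  [terminal]
15. n9.hot = 25  [terminal]
16. n10.hot = 17  [terminal]
17. n7.acc = false  [d₁.hot > 25]
18. n7.fin = "qy"  ["qy"]
19. n11.hot = "pw"  ["pw"]
20. n12.mk = true  [terminal]
21. n13.hot = 10  [terminal]
22. n11.val = true  [h.mk == true]
23. n11.key = 26  [d.hot + 16]
24. n14.ok = 17  [terminal]
25. n6.acc = false  [a.ok > 17]
26. n6.fin = "vp"  ["vp"]
27. n15.env = 15  [15]
28. n16.ok = 27  [terminal]
29. n17.env = 18  [a.ok - 9]
30. n18.ok = 18  [terminal]
31. n17.ok = -7  [S.env - 25]
32. n17.cnt = 26  [S.env + 8]
33. n17.val = -3  [S.env - 21]
34. n15.ok = 18  [S₁.val + 21]
35. n15.cnt = 1  [S₁.cnt + S₁.val - 22]
36. n15.val = 0  [S₁.val + S₀.env - 12]
37. n19.depth = "zp"  ["zp"]
38. n19.wid = 18  [len(B₀.fin) + 16]
39. n20.hot = "zpm"  [B.depth ++ "m"]
40. n21.ok = 30  [terminal]
41. n20.val = true  [a.ok > 29]
42. n20.key = 14  [a.ok - 16]
43. n22.mk = true  [terminal]
44. n19.acc = true  [true]
45. n19.fin = "zp"  [if h.mk then B.depth else "v"]
46. n5.val = false  [B₀.acc and B₁.acc]
47. n5.key = 16  [S.ok + S.val - 2]
48. n23.ok = 22  [terminal]
49. n4.ok = 10  [S.env + a.ok - 36]
50. n4.cnt = 25  [S.env * 3 - 47]
51. n4.val = -5  [A.key - 21]
52. n24.hot = "zw"  ["zw"]
53. n25.mk = true  [terminal]
54. n26.mk = false  [terminal]
55. n24.val = true  [h₀.mk == true]
56. n24.key = 2  [2]
57. n0.ok = 15  [A.key * 2 + 11]
58. n0.cnt = -2  [S₁.cnt - 27]
59. n0.val = 12  [S₁.val + S₀.env + 11]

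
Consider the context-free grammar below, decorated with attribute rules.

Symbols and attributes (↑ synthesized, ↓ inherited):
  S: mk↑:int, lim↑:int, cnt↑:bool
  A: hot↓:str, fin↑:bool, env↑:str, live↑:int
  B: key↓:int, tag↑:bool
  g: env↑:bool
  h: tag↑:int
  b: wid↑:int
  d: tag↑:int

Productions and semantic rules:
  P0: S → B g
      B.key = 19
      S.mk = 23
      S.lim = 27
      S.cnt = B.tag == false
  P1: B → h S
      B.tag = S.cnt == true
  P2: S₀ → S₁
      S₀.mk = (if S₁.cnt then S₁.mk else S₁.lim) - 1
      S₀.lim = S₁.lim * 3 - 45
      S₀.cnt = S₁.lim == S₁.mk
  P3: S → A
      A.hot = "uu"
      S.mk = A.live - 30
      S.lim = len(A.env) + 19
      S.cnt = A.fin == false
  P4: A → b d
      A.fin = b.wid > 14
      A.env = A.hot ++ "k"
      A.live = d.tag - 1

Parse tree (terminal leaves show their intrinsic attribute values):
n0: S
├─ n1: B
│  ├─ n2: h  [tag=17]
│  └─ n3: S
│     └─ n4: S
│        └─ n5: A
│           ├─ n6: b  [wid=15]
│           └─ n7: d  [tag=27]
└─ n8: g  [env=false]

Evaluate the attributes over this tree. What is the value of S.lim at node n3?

21

1. n1.key = 19  [19]
2. n2.tag = 17  [terminal]
3. n5.hot = "uu"  ["uu"]
4. n6.wid = 15  [terminal]
5. n7.tag = 27  [terminal]
6. n5.fin = true  [b.wid > 14]
7. n5.env = "uuk"  [A.hot ++ "k"]
8. n5.live = 26  [d.tag - 1]
9. n4.mk = -4  [A.live - 30]
10. n4.lim = 22  [len(A.env) + 19]
11. n4.cnt = false  [A.fin == false]
12. n3.mk = 21  [(if S₁.cnt then S₁.mk else S₁.lim) - 1]
13. n3.lim = 21  [S₁.lim * 3 - 45]
14. n3.cnt = false  [S₁.lim == S₁.mk]
15. n1.tag = false  [S.cnt == true]
16. n8.env = false  [terminal]
17. n0.mk = 23  [23]
18. n0.lim = 27  [27]
19. n0.cnt = true  [B.tag == false]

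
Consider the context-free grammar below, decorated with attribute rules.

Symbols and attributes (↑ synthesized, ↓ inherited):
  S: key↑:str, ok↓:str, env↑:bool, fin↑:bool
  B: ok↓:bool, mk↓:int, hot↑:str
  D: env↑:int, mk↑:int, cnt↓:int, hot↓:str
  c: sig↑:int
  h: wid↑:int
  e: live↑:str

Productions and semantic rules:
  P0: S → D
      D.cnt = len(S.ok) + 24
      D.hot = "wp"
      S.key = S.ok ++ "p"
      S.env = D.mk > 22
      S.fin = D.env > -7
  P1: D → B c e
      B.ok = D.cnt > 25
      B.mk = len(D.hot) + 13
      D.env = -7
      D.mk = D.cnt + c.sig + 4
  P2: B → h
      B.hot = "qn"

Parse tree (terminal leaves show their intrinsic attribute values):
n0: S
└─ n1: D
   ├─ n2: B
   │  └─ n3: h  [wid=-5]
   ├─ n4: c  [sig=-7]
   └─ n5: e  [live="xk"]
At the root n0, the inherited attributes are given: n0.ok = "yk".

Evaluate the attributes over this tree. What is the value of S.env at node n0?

1. n0.ok = "yk"  [given at root]
2. n1.cnt = 26  [len(S.ok) + 24]
3. n1.hot = "wp"  ["wp"]
4. n2.ok = true  [D.cnt > 25]
5. n2.mk = 15  [len(D.hot) + 13]
6. n3.wid = -5  [terminal]
7. n2.hot = "qn"  ["qn"]
8. n4.sig = -7  [terminal]
9. n5.live = "xk"  [terminal]
10. n1.env = -7  [-7]
11. n1.mk = 23  [D.cnt + c.sig + 4]
12. n0.key = "ykp"  [S.ok ++ "p"]
13. n0.env = true  [D.mk > 22]
14. n0.fin = false  [D.env > -7]

true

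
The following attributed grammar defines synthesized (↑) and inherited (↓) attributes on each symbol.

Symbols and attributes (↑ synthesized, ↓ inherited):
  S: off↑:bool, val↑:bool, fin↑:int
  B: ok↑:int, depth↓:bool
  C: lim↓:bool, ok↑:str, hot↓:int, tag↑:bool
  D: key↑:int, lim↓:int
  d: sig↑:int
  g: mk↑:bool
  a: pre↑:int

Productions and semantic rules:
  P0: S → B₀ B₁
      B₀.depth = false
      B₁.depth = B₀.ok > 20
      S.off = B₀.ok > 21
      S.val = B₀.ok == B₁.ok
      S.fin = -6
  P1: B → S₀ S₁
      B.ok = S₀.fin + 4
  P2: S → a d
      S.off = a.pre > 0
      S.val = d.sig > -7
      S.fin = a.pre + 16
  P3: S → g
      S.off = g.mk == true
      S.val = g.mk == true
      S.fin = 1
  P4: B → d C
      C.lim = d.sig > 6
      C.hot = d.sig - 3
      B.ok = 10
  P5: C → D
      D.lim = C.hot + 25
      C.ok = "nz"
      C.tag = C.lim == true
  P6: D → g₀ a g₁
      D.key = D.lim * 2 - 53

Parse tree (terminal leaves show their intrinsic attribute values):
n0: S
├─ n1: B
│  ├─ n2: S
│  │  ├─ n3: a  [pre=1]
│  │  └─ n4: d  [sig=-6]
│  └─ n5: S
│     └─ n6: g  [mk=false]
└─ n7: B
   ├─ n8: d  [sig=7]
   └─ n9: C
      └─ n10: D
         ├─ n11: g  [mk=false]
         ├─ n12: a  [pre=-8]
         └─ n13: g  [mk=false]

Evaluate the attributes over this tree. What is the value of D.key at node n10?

5

1. n1.depth = false  [false]
2. n3.pre = 1  [terminal]
3. n4.sig = -6  [terminal]
4. n2.off = true  [a.pre > 0]
5. n2.val = true  [d.sig > -7]
6. n2.fin = 17  [a.pre + 16]
7. n6.mk = false  [terminal]
8. n5.off = false  [g.mk == true]
9. n5.val = false  [g.mk == true]
10. n5.fin = 1  [1]
11. n1.ok = 21  [S₀.fin + 4]
12. n7.depth = true  [B₀.ok > 20]
13. n8.sig = 7  [terminal]
14. n9.lim = true  [d.sig > 6]
15. n9.hot = 4  [d.sig - 3]
16. n10.lim = 29  [C.hot + 25]
17. n11.mk = false  [terminal]
18. n12.pre = -8  [terminal]
19. n13.mk = false  [terminal]
20. n10.key = 5  [D.lim * 2 - 53]
21. n9.ok = "nz"  ["nz"]
22. n9.tag = true  [C.lim == true]
23. n7.ok = 10  [10]
24. n0.off = false  [B₀.ok > 21]
25. n0.val = false  [B₀.ok == B₁.ok]
26. n0.fin = -6  [-6]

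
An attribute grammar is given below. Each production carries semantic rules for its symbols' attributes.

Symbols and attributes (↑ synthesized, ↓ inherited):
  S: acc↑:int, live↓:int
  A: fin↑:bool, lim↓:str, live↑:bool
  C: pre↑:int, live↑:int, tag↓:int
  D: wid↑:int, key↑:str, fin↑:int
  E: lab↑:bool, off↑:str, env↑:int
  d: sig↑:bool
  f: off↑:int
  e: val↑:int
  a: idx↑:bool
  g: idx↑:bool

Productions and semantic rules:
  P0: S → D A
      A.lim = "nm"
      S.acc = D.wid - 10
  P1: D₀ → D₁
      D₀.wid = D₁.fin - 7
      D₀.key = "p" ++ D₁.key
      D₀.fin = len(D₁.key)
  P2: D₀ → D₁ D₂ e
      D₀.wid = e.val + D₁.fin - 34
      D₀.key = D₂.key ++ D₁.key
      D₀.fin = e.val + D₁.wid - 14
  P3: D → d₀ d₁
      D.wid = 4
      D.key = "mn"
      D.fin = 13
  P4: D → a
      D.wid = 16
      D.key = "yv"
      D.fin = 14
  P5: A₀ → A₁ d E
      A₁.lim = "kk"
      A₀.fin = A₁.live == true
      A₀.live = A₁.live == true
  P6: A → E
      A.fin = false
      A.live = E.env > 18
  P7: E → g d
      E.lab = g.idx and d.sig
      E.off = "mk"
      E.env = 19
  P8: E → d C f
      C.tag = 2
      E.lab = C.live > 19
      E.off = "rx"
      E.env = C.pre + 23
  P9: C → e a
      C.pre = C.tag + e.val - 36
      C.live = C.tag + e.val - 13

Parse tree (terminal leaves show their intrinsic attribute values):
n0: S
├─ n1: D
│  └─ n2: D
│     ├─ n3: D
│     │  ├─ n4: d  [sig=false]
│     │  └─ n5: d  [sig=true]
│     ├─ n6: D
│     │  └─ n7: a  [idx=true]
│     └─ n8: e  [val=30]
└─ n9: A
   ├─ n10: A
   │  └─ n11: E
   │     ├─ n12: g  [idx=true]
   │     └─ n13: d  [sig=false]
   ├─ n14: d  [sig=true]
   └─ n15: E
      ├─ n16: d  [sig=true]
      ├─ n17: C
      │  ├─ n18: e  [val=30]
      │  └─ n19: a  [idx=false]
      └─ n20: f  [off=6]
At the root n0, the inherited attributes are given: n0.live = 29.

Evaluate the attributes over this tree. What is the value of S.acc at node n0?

3

1. n0.live = 29  [given at root]
2. n4.sig = false  [terminal]
3. n5.sig = true  [terminal]
4. n3.wid = 4  [4]
5. n3.key = "mn"  ["mn"]
6. n3.fin = 13  [13]
7. n7.idx = true  [terminal]
8. n6.wid = 16  [16]
9. n6.key = "yv"  ["yv"]
10. n6.fin = 14  [14]
11. n8.val = 30  [terminal]
12. n2.wid = 9  [e.val + D₁.fin - 34]
13. n2.key = "yvmn"  [D₂.key ++ D₁.key]
14. n2.fin = 20  [e.val + D₁.wid - 14]
15. n1.wid = 13  [D₁.fin - 7]
16. n1.key = "pyvmn"  ["p" ++ D₁.key]
17. n1.fin = 4  [len(D₁.key)]
18. n9.lim = "nm"  ["nm"]
19. n10.lim = "kk"  ["kk"]
20. n12.idx = true  [terminal]
21. n13.sig = false  [terminal]
22. n11.lab = false  [g.idx and d.sig]
23. n11.off = "mk"  ["mk"]
24. n11.env = 19  [19]
25. n10.fin = false  [false]
26. n10.live = true  [E.env > 18]
27. n14.sig = true  [terminal]
28. n16.sig = true  [terminal]
29. n17.tag = 2  [2]
30. n18.val = 30  [terminal]
31. n19.idx = false  [terminal]
32. n17.pre = -4  [C.tag + e.val - 36]
33. n17.live = 19  [C.tag + e.val - 13]
34. n20.off = 6  [terminal]
35. n15.lab = false  [C.live > 19]
36. n15.off = "rx"  ["rx"]
37. n15.env = 19  [C.pre + 23]
38. n9.fin = true  [A₁.live == true]
39. n9.live = true  [A₁.live == true]
40. n0.acc = 3  [D.wid - 10]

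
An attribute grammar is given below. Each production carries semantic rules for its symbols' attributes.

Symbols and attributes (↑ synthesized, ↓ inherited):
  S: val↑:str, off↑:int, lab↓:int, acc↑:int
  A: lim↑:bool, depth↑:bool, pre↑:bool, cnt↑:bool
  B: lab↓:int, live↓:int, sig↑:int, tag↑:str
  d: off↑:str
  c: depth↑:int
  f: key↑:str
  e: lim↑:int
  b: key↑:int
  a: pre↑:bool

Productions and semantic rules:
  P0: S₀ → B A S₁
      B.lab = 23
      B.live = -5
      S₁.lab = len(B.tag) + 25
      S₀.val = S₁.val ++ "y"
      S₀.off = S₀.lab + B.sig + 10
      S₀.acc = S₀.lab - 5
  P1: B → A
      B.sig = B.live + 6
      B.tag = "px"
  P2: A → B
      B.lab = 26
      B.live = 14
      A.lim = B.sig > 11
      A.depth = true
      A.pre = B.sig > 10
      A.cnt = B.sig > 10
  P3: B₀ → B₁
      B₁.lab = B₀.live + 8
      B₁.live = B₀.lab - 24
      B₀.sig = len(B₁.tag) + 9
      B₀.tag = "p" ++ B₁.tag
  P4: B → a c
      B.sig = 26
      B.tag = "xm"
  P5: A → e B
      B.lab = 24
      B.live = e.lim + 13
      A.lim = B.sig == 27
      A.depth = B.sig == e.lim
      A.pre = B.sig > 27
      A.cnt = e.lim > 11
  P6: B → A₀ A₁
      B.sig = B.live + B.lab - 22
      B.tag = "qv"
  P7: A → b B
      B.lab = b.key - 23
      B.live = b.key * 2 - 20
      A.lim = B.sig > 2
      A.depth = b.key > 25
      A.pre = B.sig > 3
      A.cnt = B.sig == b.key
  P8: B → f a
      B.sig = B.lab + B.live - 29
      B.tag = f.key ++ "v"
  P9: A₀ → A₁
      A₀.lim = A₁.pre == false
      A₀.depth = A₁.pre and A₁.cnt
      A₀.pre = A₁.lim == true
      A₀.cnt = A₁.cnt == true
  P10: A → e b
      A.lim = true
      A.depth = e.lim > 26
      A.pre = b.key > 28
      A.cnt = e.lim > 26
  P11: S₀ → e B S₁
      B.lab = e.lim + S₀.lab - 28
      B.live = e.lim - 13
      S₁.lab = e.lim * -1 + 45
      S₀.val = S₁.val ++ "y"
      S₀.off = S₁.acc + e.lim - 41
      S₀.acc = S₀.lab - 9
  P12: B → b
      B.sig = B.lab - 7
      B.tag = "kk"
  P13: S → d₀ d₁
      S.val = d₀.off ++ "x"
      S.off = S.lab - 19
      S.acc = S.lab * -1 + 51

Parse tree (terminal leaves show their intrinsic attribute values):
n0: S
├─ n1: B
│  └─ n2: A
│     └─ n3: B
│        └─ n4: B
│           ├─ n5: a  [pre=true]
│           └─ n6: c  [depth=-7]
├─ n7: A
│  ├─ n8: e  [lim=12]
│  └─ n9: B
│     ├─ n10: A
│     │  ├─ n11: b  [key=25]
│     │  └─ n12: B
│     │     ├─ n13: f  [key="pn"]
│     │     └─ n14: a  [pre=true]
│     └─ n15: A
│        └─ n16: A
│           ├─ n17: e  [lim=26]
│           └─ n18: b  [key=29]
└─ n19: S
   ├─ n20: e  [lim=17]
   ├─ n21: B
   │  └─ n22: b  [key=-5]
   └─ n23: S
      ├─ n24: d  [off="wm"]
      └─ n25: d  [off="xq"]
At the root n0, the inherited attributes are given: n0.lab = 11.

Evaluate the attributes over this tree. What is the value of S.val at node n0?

"wmxyy"

1. n0.lab = 11  [given at root]
2. n1.lab = 23  [23]
3. n1.live = -5  [-5]
4. n3.lab = 26  [26]
5. n3.live = 14  [14]
6. n4.lab = 22  [B₀.live + 8]
7. n4.live = 2  [B₀.lab - 24]
8. n5.pre = true  [terminal]
9. n6.depth = -7  [terminal]
10. n4.sig = 26  [26]
11. n4.tag = "xm"  ["xm"]
12. n3.sig = 11  [len(B₁.tag) + 9]
13. n3.tag = "pxm"  ["p" ++ B₁.tag]
14. n2.lim = false  [B.sig > 11]
15. n2.depth = true  [true]
16. n2.pre = true  [B.sig > 10]
17. n2.cnt = true  [B.sig > 10]
18. n1.sig = 1  [B.live + 6]
19. n1.tag = "px"  ["px"]
20. n8.lim = 12  [terminal]
21. n9.lab = 24  [24]
22. n9.live = 25  [e.lim + 13]
23. n11.key = 25  [terminal]
24. n12.lab = 2  [b.key - 23]
25. n12.live = 30  [b.key * 2 - 20]
26. n13.key = "pn"  [terminal]
27. n14.pre = true  [terminal]
28. n12.sig = 3  [B.lab + B.live - 29]
29. n12.tag = "pnv"  [f.key ++ "v"]
30. n10.lim = true  [B.sig > 2]
31. n10.depth = false  [b.key > 25]
32. n10.pre = false  [B.sig > 3]
33. n10.cnt = false  [B.sig == b.key]
34. n17.lim = 26  [terminal]
35. n18.key = 29  [terminal]
36. n16.lim = true  [true]
37. n16.depth = false  [e.lim > 26]
38. n16.pre = true  [b.key > 28]
39. n16.cnt = false  [e.lim > 26]
40. n15.lim = false  [A₁.pre == false]
41. n15.depth = false  [A₁.pre and A₁.cnt]
42. n15.pre = true  [A₁.lim == true]
43. n15.cnt = false  [A₁.cnt == true]
44. n9.sig = 27  [B.live + B.lab - 22]
45. n9.tag = "qv"  ["qv"]
46. n7.lim = true  [B.sig == 27]
47. n7.depth = false  [B.sig == e.lim]
48. n7.pre = false  [B.sig > 27]
49. n7.cnt = true  [e.lim > 11]
50. n19.lab = 27  [len(B.tag) + 25]
51. n20.lim = 17  [terminal]
52. n21.lab = 16  [e.lim + S₀.lab - 28]
53. n21.live = 4  [e.lim - 13]
54. n22.key = -5  [terminal]
55. n21.sig = 9  [B.lab - 7]
56. n21.tag = "kk"  ["kk"]
57. n23.lab = 28  [e.lim * -1 + 45]
58. n24.off = "wm"  [terminal]
59. n25.off = "xq"  [terminal]
60. n23.val = "wmx"  [d₀.off ++ "x"]
61. n23.off = 9  [S.lab - 19]
62. n23.acc = 23  [S.lab * -1 + 51]
63. n19.val = "wmxy"  [S₁.val ++ "y"]
64. n19.off = -1  [S₁.acc + e.lim - 41]
65. n19.acc = 18  [S₀.lab - 9]
66. n0.val = "wmxyy"  [S₁.val ++ "y"]
67. n0.off = 22  [S₀.lab + B.sig + 10]
68. n0.acc = 6  [S₀.lab - 5]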